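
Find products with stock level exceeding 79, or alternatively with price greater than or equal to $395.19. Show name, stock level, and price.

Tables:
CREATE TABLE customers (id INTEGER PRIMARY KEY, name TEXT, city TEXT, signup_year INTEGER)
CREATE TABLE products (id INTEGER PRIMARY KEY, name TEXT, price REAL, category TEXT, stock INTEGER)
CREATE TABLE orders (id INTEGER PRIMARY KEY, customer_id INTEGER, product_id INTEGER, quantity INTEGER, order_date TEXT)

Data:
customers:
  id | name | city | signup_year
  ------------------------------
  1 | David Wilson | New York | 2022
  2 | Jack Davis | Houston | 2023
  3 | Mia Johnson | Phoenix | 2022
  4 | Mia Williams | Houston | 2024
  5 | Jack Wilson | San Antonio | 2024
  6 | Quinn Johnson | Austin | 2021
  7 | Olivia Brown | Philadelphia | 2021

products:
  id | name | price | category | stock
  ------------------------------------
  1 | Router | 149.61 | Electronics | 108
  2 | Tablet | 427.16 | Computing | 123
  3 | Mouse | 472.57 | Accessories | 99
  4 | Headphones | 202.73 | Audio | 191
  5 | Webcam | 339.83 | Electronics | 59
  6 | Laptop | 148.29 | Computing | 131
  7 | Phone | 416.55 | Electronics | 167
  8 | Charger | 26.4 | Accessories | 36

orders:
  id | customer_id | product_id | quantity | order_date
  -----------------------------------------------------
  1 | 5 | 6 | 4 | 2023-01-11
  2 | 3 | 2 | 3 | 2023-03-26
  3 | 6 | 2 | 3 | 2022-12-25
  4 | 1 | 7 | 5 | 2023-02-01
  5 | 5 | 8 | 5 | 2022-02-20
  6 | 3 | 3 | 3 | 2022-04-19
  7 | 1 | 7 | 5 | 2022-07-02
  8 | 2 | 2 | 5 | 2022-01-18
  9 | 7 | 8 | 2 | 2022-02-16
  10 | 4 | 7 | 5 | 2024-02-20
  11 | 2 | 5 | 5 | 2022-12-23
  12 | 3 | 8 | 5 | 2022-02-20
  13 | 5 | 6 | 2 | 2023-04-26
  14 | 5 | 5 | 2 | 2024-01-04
SELECT name, stock, price FROM products WHERE stock > 79 OR price >= 395.19

Execution result:
name | stock | price
Router | 108 | 149.61
Tablet | 123 | 427.16
Mouse | 99 | 472.57
Headphones | 191 | 202.73
Laptop | 131 | 148.29
Phone | 167 | 416.55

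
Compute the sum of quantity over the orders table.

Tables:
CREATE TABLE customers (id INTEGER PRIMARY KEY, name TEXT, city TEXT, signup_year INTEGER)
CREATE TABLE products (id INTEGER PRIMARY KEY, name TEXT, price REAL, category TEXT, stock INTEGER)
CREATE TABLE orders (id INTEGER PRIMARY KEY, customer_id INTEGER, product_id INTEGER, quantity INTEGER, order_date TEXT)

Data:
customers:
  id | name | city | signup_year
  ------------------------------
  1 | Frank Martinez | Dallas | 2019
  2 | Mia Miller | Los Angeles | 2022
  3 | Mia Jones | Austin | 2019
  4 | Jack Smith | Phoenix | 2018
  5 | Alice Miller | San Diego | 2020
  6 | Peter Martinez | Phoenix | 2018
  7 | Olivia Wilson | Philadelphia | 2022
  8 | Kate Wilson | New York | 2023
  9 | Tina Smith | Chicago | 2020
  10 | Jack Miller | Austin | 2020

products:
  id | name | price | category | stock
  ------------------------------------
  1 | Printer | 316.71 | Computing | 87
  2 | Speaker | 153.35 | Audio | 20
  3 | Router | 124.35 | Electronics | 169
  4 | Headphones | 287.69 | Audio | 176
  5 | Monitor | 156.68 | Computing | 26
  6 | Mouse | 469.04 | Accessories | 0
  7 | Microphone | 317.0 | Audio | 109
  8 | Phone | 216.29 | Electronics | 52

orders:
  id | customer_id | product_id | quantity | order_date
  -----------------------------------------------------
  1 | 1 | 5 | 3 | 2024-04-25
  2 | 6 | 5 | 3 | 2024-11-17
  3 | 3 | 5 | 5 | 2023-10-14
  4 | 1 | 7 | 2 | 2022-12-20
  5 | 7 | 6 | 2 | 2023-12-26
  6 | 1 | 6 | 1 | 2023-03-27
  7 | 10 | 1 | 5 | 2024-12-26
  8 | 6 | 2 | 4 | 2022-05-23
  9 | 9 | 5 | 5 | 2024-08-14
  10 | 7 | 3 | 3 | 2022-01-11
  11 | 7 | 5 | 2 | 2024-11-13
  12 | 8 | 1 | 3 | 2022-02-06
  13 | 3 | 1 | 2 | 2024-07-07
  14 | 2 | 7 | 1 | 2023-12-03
SELECT SUM(quantity) FROM orders

Execution result:
41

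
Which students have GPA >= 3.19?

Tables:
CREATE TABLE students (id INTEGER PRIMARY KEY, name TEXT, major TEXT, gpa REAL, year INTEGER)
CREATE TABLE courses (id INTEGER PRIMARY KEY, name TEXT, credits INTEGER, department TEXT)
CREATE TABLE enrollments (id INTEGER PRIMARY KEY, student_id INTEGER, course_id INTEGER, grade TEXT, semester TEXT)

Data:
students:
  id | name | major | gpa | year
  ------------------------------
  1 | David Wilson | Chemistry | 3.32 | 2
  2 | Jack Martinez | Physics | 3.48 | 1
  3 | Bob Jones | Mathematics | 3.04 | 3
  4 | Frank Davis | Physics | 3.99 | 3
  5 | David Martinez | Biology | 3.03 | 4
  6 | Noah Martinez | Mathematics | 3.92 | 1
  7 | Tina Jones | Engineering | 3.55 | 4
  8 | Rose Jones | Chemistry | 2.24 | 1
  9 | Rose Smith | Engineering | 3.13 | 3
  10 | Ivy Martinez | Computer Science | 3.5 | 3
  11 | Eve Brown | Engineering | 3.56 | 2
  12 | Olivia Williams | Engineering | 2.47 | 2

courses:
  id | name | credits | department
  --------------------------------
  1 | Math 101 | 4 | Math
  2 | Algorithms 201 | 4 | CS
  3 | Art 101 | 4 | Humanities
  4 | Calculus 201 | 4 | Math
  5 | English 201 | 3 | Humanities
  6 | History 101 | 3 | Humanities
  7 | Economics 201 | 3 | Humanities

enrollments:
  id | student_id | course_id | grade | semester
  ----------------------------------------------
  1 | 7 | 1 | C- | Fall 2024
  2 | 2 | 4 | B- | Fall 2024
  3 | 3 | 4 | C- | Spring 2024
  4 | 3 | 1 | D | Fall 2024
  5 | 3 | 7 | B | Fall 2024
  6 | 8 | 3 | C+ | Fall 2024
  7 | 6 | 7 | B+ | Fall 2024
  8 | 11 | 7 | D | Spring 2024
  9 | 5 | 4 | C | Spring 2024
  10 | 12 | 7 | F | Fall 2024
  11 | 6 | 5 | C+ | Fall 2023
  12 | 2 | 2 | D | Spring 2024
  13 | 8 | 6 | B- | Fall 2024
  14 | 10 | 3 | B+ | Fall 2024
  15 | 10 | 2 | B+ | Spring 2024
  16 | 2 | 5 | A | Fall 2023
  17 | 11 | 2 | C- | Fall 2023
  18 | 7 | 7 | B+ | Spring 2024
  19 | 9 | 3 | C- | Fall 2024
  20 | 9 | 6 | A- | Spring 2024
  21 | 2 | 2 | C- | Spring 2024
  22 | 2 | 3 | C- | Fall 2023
SELECT name, gpa FROM students WHERE gpa >= 3.19

Execution result:
name | gpa
David Wilson | 3.32
Jack Martinez | 3.48
Frank Davis | 3.99
Noah Martinez | 3.92
Tina Jones | 3.55
Ivy Martinez | 3.50
Eve Brown | 3.56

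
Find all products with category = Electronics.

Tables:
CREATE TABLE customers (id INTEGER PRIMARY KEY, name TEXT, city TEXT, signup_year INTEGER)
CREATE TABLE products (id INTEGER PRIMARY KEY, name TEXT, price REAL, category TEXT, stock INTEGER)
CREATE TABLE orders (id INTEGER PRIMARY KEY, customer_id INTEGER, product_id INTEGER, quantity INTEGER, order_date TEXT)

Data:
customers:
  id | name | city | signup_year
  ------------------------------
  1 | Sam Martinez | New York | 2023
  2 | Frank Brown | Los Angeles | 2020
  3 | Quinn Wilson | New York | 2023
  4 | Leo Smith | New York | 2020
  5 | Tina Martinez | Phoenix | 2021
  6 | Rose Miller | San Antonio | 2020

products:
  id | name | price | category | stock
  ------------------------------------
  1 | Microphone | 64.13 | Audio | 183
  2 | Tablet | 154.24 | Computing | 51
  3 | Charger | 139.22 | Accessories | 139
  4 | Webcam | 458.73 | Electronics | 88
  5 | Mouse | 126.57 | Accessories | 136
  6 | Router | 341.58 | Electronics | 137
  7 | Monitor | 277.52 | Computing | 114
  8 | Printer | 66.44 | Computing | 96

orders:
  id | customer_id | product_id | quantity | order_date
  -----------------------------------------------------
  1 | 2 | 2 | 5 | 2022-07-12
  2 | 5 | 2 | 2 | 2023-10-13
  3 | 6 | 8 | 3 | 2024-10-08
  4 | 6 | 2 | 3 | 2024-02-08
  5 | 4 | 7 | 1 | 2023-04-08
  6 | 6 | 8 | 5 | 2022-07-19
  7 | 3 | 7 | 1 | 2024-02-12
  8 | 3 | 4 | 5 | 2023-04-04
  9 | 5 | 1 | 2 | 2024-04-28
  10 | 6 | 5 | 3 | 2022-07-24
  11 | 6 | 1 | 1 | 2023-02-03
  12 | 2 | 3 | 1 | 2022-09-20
SELECT name, category FROM products WHERE category = 'Electronics'

Execution result:
name | category
Webcam | Electronics
Router | Electronics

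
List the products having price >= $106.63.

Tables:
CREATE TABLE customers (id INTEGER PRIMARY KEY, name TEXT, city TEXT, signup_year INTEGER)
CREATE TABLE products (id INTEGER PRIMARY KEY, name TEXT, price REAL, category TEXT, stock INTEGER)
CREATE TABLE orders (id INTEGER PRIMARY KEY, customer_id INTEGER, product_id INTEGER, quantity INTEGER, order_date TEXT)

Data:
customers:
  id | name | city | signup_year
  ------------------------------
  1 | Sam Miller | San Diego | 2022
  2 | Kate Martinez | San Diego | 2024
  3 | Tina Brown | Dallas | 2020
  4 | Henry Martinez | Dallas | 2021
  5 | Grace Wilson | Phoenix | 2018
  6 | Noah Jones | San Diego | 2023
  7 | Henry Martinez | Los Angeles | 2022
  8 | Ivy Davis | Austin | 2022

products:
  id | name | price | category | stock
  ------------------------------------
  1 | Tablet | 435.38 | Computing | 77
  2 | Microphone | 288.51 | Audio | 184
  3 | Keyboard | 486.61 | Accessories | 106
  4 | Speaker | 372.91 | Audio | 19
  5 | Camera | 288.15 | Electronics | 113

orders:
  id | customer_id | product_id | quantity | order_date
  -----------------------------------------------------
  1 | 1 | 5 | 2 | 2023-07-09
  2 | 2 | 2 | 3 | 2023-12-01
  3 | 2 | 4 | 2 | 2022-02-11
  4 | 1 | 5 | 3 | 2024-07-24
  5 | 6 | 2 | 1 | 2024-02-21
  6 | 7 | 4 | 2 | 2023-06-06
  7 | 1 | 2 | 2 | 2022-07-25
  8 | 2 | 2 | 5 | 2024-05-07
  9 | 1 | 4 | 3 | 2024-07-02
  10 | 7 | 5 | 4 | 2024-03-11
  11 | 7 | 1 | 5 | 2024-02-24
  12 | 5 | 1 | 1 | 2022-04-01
SELECT name, price FROM products WHERE price >= 106.63

Execution result:
name | price
Tablet | 435.38
Microphone | 288.51
Keyboard | 486.61
Speaker | 372.91
Camera | 288.15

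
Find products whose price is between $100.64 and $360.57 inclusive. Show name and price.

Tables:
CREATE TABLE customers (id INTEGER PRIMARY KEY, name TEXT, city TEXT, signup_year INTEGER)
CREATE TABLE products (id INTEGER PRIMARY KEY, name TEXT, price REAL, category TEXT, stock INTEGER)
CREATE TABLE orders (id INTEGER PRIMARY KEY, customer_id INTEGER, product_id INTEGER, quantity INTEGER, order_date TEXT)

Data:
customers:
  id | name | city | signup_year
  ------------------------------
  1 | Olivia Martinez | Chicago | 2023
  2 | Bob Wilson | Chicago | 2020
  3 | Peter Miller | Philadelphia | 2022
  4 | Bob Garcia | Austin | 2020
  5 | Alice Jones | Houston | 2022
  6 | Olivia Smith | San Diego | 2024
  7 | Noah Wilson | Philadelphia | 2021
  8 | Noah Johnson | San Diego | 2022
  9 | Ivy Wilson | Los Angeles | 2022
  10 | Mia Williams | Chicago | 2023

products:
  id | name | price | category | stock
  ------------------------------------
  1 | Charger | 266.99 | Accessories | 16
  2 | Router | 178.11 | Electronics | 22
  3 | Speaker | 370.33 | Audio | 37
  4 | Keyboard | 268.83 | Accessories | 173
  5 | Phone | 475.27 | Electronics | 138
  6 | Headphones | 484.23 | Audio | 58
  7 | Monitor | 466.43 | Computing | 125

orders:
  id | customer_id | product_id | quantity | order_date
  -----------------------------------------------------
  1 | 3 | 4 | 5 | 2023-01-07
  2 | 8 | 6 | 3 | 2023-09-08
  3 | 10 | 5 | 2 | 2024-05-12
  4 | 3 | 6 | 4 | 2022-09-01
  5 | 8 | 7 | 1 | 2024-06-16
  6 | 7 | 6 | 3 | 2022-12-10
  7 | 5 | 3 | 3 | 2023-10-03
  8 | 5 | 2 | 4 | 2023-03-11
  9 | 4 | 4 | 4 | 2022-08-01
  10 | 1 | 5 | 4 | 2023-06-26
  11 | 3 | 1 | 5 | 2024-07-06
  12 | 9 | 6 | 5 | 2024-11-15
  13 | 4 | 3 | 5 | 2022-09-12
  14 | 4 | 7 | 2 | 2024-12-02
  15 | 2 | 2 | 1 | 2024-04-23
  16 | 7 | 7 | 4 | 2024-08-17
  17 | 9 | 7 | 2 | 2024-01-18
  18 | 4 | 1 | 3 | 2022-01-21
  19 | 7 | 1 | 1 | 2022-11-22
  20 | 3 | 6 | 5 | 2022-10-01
SELECT name, price FROM products WHERE price BETWEEN 100.64 AND 360.57

Execution result:
name | price
Charger | 266.99
Router | 178.11
Keyboard | 268.83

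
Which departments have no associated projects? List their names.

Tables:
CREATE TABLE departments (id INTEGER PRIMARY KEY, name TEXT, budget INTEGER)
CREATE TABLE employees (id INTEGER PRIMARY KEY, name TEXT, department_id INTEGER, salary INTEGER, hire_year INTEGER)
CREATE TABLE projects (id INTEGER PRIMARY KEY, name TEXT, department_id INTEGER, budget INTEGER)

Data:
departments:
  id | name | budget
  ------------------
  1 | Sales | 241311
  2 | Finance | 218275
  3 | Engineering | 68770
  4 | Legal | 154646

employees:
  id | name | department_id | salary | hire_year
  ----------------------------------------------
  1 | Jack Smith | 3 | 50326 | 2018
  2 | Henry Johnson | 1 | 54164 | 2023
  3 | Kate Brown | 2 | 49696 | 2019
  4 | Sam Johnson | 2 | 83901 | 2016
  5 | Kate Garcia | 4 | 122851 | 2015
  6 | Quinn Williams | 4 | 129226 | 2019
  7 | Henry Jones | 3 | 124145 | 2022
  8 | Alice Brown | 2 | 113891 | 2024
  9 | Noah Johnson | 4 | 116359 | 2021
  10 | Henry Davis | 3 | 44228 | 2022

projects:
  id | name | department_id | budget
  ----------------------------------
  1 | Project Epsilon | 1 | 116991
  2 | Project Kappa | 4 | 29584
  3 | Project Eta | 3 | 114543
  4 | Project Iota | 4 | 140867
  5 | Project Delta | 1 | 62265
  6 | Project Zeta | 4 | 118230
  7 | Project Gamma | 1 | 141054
SELECT p.name FROM departments p LEFT JOIN projects c ON c.department_id = p.id WHERE c.id IS NULL

Execution result:
Finance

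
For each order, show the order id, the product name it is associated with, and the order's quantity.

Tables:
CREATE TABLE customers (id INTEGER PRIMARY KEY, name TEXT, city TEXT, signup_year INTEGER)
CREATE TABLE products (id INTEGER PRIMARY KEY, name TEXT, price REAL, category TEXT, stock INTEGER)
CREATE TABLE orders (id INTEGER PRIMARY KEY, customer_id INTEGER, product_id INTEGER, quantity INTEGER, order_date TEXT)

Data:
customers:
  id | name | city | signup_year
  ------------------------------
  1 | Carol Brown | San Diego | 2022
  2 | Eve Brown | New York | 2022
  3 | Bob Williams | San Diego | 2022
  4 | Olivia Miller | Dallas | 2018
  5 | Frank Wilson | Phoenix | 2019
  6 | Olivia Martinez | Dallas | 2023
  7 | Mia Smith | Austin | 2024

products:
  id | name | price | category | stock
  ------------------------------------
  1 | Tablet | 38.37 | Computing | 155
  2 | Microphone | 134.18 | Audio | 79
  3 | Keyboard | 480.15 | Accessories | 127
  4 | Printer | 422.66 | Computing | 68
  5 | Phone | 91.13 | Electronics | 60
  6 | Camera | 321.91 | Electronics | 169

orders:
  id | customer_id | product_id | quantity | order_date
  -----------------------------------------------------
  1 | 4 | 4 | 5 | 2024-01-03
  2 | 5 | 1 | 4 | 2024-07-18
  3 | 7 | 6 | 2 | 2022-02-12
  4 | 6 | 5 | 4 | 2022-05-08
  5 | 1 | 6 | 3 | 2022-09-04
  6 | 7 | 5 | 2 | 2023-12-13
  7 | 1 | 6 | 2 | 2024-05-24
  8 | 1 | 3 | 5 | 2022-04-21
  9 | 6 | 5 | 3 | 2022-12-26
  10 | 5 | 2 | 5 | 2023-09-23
SELECT c.id, p.name AS product, c.quantity FROM orders c JOIN products p ON c.product_id = p.id

Execution result:
id | product | quantity
1 | Printer | 5
2 | Tablet | 4
3 | Camera | 2
4 | Phone | 4
5 | Camera | 3
6 | Phone | 2
7 | Camera | 2
8 | Keyboard | 5
9 | Phone | 3
10 | Microphone | 5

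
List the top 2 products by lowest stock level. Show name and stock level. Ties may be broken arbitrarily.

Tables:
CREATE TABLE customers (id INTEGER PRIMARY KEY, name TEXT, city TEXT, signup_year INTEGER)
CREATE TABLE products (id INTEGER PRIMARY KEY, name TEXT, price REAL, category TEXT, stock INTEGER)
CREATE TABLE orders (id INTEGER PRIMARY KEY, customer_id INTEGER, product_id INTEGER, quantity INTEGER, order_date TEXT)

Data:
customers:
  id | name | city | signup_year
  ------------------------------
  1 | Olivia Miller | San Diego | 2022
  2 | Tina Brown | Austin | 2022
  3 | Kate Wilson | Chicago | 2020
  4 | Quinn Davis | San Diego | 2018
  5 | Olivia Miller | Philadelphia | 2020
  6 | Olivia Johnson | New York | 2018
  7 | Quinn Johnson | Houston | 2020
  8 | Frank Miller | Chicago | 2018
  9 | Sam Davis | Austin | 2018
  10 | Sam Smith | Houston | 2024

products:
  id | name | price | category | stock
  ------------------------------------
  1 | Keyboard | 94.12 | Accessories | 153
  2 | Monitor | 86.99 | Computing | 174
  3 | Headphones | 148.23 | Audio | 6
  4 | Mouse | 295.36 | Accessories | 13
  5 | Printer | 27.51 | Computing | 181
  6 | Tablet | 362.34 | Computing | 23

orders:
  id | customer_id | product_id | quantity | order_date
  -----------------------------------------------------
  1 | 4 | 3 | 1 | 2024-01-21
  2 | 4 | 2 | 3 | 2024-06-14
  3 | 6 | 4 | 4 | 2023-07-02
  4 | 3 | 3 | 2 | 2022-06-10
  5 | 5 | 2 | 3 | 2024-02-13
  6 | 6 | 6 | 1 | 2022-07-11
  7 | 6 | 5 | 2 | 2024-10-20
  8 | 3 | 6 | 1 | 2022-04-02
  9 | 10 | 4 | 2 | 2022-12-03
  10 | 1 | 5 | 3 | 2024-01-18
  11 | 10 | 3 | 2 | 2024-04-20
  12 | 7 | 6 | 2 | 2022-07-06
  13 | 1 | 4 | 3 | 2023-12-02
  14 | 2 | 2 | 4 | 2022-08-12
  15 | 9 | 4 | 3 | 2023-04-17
SELECT name, stock FROM products ORDER BY stock ASC LIMIT 2

Execution result:
name | stock
Headphones | 6
Mouse | 13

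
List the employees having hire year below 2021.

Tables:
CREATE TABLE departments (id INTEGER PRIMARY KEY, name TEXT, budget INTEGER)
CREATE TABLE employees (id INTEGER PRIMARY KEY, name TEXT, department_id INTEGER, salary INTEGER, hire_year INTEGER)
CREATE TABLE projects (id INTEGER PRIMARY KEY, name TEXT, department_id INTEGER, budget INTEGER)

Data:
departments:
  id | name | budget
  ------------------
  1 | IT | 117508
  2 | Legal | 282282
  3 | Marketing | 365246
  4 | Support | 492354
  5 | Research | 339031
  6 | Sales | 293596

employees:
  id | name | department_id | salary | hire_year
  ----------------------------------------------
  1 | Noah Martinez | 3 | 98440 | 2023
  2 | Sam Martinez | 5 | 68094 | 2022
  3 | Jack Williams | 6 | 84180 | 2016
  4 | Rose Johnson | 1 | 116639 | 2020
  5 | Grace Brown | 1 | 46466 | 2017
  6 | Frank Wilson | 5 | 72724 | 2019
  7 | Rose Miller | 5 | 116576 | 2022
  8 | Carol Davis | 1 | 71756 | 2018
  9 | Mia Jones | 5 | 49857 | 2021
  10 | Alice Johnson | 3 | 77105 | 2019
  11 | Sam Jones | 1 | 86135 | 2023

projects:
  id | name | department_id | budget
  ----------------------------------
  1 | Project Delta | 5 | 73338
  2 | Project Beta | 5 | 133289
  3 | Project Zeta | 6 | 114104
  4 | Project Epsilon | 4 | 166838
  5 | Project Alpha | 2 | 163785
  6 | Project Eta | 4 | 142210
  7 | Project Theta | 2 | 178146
SELECT name, hire_year FROM employees WHERE hire_year < 2021

Execution result:
name | hire_year
Jack Williams | 2016
Rose Johnson | 2020
Grace Brown | 2017
Frank Wilson | 2019
Carol Davis | 2018
Alice Johnson | 2019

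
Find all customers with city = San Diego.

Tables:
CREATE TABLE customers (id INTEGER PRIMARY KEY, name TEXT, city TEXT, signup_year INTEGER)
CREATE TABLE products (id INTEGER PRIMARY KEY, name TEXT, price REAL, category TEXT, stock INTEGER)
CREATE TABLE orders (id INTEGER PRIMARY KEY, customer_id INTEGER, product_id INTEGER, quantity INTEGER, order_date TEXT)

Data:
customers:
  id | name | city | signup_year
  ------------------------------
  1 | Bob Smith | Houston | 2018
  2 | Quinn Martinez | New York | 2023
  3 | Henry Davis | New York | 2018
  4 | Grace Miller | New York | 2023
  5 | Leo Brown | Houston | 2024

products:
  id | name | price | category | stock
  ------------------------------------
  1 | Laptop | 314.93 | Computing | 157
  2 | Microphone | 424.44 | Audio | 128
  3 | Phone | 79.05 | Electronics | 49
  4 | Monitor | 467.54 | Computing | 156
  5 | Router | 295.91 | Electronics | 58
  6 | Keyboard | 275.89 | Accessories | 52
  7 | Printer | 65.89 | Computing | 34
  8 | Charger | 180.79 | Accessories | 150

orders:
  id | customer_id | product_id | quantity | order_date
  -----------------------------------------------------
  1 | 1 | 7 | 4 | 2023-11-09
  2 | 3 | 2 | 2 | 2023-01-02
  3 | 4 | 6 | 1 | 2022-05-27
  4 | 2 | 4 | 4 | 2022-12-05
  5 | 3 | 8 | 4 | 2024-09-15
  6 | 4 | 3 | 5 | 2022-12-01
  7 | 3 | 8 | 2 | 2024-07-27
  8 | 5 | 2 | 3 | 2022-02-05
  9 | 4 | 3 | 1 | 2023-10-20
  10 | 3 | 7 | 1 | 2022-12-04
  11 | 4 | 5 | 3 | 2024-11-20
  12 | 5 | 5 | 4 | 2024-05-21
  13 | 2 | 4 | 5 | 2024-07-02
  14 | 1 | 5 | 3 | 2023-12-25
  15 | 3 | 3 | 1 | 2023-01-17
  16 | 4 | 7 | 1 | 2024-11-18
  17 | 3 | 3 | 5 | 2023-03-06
SELECT name, city FROM customers WHERE city = 'San Diego'

Execution result:
(no rows)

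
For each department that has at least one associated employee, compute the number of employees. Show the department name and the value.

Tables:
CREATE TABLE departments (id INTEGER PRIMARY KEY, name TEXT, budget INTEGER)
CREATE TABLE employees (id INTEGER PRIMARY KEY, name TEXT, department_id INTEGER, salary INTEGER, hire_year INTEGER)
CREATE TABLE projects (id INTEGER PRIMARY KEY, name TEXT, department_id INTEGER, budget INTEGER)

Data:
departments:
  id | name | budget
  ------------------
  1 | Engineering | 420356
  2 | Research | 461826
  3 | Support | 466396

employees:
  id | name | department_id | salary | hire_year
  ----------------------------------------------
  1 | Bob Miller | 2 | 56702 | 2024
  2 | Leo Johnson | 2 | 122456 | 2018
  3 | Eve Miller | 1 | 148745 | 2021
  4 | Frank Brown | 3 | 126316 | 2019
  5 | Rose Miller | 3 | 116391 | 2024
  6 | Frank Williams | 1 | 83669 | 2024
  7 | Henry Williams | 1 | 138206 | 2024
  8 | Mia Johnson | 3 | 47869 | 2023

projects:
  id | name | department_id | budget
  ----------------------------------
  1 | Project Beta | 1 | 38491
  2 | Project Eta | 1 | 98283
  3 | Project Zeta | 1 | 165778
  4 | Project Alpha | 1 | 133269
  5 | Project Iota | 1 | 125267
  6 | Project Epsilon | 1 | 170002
SELECT p.name, COUNT(*) AS n FROM employees c JOIN departments p ON c.department_id = p.id GROUP BY p.id, p.name

Execution result:
name | n
Engineering | 3
Research | 2
Support | 3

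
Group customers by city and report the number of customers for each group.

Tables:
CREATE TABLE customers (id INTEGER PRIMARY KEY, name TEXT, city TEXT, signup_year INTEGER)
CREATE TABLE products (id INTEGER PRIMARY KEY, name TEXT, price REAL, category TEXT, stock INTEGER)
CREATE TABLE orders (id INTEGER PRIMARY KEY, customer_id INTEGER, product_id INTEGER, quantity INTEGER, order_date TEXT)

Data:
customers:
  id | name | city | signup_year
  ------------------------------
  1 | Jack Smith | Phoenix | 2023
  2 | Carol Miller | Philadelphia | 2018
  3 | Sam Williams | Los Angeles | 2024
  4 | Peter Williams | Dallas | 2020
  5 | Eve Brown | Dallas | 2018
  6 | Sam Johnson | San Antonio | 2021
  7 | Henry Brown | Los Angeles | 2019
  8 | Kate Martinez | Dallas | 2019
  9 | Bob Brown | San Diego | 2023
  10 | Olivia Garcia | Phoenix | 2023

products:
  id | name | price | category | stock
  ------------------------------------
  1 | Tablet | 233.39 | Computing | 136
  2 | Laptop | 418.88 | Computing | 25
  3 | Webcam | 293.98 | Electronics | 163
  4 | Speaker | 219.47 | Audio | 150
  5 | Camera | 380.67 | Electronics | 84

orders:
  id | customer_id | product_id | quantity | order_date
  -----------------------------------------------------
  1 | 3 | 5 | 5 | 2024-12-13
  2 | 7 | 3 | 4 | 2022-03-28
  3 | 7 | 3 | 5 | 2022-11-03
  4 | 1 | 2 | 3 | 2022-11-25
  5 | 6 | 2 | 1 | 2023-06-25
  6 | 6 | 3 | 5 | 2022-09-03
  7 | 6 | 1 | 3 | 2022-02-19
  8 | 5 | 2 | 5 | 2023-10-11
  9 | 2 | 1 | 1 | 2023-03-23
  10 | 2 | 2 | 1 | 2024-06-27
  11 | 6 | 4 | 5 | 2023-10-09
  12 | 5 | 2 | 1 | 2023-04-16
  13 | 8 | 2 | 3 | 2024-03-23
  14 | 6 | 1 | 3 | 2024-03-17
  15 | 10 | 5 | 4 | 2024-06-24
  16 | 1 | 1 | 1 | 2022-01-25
SELECT city, COUNT(*) AS n FROM customers GROUP BY city

Execution result:
city | n
Dallas | 3
Los Angeles | 2
Philadelphia | 1
Phoenix | 2
San Antonio | 1
San Diego | 1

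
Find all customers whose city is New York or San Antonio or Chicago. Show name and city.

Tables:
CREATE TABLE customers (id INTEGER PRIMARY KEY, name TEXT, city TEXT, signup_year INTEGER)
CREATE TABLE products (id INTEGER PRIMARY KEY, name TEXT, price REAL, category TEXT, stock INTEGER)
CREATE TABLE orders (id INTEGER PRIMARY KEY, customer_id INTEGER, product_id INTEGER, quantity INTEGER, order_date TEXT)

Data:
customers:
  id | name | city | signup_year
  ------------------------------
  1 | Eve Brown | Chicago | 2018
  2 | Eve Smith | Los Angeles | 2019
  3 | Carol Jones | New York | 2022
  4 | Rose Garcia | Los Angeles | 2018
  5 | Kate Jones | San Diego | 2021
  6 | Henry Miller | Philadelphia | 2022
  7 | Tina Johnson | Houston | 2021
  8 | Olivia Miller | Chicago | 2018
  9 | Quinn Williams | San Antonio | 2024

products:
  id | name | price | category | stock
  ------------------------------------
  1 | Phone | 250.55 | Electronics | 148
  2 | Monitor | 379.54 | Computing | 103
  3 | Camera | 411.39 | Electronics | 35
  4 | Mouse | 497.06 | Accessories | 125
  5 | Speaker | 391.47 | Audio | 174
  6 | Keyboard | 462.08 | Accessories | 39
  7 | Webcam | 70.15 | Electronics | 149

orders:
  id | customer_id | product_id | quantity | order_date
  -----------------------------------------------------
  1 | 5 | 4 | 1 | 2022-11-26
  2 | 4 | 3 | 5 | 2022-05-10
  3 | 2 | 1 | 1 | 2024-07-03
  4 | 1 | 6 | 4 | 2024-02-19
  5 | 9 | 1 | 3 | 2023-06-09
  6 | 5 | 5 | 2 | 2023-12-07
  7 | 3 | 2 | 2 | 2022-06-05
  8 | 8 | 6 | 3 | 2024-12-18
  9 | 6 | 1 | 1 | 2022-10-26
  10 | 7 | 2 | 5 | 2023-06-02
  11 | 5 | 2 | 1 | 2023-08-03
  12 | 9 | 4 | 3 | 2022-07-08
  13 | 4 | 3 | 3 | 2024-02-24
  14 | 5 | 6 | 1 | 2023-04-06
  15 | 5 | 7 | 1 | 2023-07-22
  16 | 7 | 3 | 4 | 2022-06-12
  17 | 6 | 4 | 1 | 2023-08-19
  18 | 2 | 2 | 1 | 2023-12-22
SELECT name, city FROM customers WHERE city IN ('New York', 'San Antonio', 'Chicago')

Execution result:
name | city
Eve Brown | Chicago
Carol Jones | New York
Olivia Miller | Chicago
Quinn Williams | San Antonio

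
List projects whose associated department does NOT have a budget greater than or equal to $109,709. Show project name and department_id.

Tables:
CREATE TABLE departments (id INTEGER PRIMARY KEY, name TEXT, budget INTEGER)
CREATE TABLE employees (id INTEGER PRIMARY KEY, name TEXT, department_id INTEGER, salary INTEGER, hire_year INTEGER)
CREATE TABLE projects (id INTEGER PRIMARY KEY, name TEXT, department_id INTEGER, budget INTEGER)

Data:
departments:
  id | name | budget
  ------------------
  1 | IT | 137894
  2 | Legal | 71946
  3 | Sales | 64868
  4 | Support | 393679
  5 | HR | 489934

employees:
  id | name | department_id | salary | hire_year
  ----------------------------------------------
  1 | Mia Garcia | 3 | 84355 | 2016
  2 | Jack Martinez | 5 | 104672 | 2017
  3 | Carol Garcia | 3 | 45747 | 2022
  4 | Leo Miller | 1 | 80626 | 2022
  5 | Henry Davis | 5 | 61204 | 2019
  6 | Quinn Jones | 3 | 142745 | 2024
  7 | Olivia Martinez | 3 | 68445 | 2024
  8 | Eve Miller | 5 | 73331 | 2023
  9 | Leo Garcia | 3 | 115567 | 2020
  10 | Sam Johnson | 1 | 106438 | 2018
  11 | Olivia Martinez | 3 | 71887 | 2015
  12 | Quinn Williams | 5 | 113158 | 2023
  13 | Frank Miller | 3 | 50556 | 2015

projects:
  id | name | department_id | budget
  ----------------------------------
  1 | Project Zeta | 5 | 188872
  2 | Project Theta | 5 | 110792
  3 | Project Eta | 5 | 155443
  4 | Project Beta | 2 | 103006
SELECT name, department_id FROM projects WHERE department_id NOT IN (SELECT id FROM departments WHERE budget >= 109709)

Execution result:
name | department_id
Project Beta | 2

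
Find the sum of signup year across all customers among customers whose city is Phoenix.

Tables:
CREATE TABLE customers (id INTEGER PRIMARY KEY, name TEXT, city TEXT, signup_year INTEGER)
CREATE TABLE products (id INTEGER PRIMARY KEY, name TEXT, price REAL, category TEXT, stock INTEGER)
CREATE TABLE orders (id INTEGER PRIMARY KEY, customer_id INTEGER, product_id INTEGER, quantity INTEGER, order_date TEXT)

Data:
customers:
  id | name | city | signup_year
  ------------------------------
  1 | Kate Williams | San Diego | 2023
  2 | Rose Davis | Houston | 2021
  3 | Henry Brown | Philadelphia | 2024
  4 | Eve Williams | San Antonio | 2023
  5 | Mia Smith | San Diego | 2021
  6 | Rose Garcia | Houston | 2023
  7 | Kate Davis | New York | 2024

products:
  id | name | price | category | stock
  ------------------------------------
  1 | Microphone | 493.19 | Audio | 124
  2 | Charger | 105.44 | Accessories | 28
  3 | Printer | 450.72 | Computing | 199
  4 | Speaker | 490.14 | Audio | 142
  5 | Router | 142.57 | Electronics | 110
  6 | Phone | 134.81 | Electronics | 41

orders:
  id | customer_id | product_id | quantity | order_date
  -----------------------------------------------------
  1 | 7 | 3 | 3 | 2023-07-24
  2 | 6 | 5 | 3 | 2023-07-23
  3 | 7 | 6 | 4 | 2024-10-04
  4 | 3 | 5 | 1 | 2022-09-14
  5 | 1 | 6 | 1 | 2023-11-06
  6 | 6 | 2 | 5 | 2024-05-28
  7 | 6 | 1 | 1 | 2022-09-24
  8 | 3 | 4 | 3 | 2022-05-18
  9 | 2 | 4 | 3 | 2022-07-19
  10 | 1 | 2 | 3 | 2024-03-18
SELECT SUM(signup_year) FROM customers WHERE city = 'Phoenix'

Execution result:
NULL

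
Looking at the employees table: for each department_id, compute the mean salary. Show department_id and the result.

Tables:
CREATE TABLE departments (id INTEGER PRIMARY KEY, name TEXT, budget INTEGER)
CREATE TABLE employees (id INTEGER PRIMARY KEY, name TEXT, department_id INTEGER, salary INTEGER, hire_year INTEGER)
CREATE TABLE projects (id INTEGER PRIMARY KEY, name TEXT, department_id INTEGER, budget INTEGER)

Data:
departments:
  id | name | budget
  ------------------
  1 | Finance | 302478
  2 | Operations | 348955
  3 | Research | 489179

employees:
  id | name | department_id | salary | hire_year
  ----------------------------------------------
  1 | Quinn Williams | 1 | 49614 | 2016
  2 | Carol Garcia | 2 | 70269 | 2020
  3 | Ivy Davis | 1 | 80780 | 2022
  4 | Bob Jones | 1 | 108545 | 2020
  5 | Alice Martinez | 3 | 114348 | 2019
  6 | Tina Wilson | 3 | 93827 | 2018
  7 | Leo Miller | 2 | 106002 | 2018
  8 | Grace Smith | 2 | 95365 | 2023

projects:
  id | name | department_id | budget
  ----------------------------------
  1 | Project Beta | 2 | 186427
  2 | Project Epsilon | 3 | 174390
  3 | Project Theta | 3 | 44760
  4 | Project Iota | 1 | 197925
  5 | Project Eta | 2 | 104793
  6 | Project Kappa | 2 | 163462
SELECT department_id, AVG(salary) AS avg_salary FROM employees GROUP BY department_id

Execution result:
department_id | avg_salary
1 | 79646.33
2 | 90545.33
3 | 104087.50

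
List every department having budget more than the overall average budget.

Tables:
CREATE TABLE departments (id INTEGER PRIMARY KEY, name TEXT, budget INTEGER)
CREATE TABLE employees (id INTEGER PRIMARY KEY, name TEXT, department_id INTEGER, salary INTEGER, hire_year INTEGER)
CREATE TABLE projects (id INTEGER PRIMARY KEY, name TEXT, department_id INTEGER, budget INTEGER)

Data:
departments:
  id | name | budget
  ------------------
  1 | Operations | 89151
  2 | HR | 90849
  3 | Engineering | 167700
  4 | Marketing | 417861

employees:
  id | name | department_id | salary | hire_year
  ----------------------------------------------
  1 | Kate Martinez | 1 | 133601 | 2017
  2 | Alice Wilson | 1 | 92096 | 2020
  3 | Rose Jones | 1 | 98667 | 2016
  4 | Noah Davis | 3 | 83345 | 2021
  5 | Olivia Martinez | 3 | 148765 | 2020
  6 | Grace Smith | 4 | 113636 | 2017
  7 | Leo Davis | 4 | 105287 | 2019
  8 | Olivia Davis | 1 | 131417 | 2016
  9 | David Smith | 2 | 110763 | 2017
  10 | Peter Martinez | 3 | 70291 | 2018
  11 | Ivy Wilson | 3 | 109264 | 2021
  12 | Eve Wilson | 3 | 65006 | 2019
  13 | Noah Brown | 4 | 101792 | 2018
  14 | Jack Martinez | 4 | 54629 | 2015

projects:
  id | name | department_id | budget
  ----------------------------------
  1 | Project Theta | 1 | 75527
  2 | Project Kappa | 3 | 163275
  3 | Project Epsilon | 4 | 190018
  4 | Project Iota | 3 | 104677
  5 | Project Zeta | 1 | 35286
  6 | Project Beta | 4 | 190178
SELECT name, budget FROM departments WHERE budget > (SELECT AVG(budget) FROM departments)

Execution result:
name | budget
Marketing | 417861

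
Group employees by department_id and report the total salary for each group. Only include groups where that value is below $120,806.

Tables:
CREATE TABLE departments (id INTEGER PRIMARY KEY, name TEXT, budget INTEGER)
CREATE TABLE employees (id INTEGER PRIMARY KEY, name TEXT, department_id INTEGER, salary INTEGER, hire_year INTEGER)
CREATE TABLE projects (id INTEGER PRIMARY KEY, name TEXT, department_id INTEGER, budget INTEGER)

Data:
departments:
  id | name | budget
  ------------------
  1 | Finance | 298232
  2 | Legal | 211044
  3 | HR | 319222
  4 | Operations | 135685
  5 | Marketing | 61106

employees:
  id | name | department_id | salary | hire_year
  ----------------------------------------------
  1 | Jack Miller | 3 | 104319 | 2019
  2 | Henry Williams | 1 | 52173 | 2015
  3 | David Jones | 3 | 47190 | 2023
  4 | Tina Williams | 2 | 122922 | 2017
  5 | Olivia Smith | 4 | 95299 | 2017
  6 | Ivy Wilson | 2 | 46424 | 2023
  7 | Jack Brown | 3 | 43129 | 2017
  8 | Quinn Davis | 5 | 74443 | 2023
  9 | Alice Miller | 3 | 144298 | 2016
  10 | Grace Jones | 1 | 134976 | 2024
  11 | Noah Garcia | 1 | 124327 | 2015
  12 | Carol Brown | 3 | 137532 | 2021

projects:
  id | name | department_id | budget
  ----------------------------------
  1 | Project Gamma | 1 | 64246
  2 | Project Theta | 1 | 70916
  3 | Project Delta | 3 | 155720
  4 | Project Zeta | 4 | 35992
SELECT department_id, SUM(salary) AS sum_salary FROM employees GROUP BY department_id HAVING SUM(salary) < 120806

Execution result:
department_id | sum_salary
4 | 95299
5 | 74443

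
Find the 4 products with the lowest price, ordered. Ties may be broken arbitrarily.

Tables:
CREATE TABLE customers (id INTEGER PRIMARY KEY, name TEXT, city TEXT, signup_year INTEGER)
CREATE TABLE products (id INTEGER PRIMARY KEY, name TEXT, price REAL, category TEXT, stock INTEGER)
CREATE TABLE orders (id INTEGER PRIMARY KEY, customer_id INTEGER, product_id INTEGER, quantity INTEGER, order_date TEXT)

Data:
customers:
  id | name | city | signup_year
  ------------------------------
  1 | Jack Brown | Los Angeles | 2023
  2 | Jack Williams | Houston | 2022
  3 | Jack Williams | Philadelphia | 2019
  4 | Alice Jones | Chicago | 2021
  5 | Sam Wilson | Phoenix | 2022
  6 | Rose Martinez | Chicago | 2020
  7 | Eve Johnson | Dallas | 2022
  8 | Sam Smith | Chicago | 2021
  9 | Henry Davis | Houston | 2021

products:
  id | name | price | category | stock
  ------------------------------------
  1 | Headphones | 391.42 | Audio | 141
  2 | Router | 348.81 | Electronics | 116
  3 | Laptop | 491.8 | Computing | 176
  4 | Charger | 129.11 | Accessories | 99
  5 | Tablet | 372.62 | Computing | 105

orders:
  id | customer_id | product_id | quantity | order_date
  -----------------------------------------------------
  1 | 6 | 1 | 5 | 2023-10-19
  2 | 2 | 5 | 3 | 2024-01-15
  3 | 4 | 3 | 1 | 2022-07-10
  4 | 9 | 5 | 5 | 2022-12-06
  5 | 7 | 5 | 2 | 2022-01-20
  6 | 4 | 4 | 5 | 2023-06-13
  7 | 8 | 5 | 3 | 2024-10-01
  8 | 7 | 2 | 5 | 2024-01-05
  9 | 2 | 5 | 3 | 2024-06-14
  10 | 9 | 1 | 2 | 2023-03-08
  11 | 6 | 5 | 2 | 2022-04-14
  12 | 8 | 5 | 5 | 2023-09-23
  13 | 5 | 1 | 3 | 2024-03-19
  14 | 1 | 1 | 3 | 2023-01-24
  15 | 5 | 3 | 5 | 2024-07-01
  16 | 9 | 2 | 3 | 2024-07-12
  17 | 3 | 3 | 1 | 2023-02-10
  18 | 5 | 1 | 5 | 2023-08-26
SELECT name, price FROM products ORDER BY price ASC LIMIT 4

Execution result:
name | price
Charger | 129.11
Router | 348.81
Tablet | 372.62
Headphones | 391.42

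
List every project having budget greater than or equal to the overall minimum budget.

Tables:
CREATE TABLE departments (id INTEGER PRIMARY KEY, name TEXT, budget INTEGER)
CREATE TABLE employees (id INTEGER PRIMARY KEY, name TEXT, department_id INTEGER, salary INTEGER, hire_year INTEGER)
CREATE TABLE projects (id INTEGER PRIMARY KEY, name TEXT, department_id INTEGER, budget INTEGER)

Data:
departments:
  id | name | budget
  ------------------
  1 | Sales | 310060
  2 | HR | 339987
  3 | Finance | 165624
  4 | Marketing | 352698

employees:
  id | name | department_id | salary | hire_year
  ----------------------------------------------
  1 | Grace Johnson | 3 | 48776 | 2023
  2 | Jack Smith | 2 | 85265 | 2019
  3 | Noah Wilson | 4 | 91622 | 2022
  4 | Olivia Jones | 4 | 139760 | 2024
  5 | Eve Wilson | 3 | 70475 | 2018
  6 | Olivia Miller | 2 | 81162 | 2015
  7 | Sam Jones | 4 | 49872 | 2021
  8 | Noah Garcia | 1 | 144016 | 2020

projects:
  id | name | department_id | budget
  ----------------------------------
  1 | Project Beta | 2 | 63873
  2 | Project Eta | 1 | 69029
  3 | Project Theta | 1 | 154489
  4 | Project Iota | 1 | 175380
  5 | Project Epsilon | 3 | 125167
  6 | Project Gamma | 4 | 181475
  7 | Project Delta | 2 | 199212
SELECT name, budget FROM projects WHERE budget >= (SELECT MIN(budget) FROM projects)

Execution result:
name | budget
Project Beta | 63873
Project Eta | 69029
Project Theta | 154489
Project Iota | 175380
Project Epsilon | 125167
Project Gamma | 181475
Project Delta | 199212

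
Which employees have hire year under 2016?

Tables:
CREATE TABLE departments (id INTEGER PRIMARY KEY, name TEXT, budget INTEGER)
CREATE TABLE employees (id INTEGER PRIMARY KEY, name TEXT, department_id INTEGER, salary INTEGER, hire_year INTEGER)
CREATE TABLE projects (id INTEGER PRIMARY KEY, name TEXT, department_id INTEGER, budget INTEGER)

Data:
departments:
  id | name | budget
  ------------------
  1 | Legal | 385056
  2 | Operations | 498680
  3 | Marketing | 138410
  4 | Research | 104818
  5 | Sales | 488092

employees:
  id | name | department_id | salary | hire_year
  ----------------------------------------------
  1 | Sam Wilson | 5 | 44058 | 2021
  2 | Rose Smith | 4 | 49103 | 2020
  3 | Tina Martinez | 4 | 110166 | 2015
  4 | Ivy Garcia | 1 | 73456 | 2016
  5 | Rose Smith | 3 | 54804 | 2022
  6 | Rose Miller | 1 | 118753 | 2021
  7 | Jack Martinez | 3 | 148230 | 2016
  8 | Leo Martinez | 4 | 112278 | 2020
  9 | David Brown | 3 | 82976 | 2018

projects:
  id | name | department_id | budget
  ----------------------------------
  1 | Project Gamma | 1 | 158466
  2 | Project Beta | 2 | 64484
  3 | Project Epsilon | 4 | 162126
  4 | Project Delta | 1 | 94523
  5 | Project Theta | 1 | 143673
SELECT name, hire_year FROM employees WHERE hire_year < 2016

Execution result:
name | hire_year
Tina Martinez | 2015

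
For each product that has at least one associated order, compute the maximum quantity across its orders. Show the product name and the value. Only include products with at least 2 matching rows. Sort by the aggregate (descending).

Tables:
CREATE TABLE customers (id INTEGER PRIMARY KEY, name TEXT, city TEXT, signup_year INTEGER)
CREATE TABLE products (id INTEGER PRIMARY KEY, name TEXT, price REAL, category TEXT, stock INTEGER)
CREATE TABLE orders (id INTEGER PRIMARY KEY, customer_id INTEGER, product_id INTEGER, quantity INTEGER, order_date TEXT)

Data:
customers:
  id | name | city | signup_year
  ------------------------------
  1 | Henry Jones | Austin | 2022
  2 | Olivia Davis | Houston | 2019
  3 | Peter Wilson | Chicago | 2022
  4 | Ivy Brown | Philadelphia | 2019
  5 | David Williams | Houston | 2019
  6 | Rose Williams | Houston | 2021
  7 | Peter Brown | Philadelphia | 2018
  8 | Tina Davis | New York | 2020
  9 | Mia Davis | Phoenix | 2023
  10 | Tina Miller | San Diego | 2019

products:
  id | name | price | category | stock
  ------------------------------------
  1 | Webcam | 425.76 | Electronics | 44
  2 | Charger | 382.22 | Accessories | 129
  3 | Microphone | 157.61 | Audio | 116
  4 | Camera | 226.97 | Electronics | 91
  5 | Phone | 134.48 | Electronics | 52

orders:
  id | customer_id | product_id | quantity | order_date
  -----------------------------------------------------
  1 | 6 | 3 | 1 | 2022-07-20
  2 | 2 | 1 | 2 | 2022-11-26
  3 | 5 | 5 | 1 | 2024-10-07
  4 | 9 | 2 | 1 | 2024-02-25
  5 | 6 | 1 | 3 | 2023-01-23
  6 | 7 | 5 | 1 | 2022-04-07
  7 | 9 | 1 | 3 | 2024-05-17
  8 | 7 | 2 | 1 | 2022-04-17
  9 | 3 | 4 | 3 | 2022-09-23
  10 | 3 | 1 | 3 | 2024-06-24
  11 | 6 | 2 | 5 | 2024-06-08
SELECT p.name, MAX(c.quantity) AS max_quantity FROM orders c JOIN products p ON c.product_id = p.id GROUP BY p.id, p.name HAVING COUNT(*) >= 2 ORDER BY max_quantity DESC

Execution result:
name | max_quantity
Charger | 5
Webcam | 3
Phone | 1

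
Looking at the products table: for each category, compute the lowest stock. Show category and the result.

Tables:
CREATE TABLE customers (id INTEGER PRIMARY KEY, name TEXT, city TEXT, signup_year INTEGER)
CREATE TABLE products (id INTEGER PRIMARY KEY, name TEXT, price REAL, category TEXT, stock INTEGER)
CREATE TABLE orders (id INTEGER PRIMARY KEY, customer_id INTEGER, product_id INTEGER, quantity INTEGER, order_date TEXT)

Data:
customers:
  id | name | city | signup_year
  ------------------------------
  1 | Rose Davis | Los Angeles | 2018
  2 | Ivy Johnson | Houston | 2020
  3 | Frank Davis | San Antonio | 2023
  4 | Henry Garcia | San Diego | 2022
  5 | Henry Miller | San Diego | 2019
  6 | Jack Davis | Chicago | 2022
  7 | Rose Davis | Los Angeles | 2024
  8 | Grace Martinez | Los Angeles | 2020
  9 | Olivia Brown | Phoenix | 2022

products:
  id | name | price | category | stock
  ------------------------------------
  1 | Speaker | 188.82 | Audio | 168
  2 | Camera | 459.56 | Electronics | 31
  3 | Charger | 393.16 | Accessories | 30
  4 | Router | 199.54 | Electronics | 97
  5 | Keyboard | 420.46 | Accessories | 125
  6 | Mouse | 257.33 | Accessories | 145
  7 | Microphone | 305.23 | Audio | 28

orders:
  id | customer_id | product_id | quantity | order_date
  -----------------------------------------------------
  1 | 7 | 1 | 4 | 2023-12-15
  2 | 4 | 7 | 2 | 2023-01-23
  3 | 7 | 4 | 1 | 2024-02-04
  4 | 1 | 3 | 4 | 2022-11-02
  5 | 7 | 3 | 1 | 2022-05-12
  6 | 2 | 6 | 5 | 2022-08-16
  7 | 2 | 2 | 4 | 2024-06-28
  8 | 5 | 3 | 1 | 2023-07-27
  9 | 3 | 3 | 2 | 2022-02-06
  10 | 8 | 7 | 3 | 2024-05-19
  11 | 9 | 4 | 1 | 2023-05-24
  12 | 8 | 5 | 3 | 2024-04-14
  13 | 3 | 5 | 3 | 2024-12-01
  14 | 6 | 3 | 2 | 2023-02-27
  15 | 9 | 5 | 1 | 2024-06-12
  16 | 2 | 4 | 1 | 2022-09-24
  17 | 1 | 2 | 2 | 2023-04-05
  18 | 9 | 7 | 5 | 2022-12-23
SELECT category, MIN(stock) AS min_stock FROM products GROUP BY category

Execution result:
category | min_stock
Accessories | 30
Audio | 28
Electronics | 31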